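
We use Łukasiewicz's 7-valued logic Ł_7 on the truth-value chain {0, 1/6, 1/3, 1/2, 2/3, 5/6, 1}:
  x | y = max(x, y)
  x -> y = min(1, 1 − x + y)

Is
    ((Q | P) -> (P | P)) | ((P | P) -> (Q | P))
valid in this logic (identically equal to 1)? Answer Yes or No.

Yes

At P = 5/6, Q = 1, for instance:
Q | P = 1 | 5/6 = 1
P | P = 5/6 | 5/6 = 5/6
(Q | P) -> (P | P) = 1 -> 5/6 = 5/6
(P | P) -> (Q | P) = 5/6 -> 1 = 1
((Q | P) -> (P | P)) | ((P | P) -> (Q | P)) = 5/6 | 1 = 1
and checking the remaining 48 assignments likewise gives ≥ 1 in every case.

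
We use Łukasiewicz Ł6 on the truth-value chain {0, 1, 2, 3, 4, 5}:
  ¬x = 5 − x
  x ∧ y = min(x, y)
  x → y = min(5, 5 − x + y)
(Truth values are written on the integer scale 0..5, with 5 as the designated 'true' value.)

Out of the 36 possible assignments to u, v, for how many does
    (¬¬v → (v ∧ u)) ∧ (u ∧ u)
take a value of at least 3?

value 5: 6 assignments (counts)
value 4: 6 assignments (counts)
value 3: 6 assignments (counts)
value 2: 6 assignments
value 1: 6 assignments
value 0: 6 assignments
So 18 of the 36 assignments meet the threshold.

18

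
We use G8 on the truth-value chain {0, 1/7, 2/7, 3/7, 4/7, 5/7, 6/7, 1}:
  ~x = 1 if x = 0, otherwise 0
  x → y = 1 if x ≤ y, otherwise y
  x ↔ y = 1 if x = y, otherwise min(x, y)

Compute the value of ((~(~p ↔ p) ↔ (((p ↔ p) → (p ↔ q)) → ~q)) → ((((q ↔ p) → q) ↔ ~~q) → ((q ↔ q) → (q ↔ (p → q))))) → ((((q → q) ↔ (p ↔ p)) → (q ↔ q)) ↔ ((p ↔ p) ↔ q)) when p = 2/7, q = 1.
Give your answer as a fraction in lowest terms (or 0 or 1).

1

~p = ~2/7 = 0
~p ↔ p = 0 ↔ 2/7 = 0
~(~p ↔ p) = ~0 = 1
p ↔ p = 2/7 ↔ 2/7 = 1
p ↔ q = 2/7 ↔ 1 = 2/7
(p ↔ p) → (p ↔ q) = 1 → 2/7 = 2/7
~q = ~1 = 0
((p ↔ p) → (p ↔ q)) → ~q = 2/7 → 0 = 0
~(~p ↔ p) ↔ (((p ↔ p) → (p ↔ q)) → ~q) = 1 ↔ 0 = 0
q ↔ p = 1 ↔ 2/7 = 2/7
(q ↔ p) → q = 2/7 → 1 = 1
~q = ~1 = 0
~~q = ~0 = 1
((q ↔ p) → q) ↔ ~~q = 1 ↔ 1 = 1
q ↔ q = 1 ↔ 1 = 1
p → q = 2/7 → 1 = 1
q ↔ (p → q) = 1 ↔ 1 = 1
(q ↔ q) → (q ↔ (p → q)) = 1 → 1 = 1
(((q ↔ p) → q) ↔ ~~q) → ((q ↔ q) → (q ↔ (p → q))) = 1 → 1 = 1
(~(~p ↔ p) ↔ (((p ↔ p) → (p ↔ q)) → ~q)) → ((((q ↔ p) → q) ↔ ~~q) → ((q ↔ q) → (q ↔ (p → q)))) = 0 → 1 = 1
q → q = 1 → 1 = 1
p ↔ p = 2/7 ↔ 2/7 = 1
(q → q) ↔ (p ↔ p) = 1 ↔ 1 = 1
q ↔ q = 1 ↔ 1 = 1
((q → q) ↔ (p ↔ p)) → (q ↔ q) = 1 → 1 = 1
p ↔ p = 2/7 ↔ 2/7 = 1
(p ↔ p) ↔ q = 1 ↔ 1 = 1
(((q → q) ↔ (p ↔ p)) → (q ↔ q)) ↔ ((p ↔ p) ↔ q) = 1 ↔ 1 = 1
((~(~p ↔ p) ↔ (((p ↔ p) → (p ↔ q)) → ~q)) → ((((q ↔ p) → q) ↔ ~~q) → ((q ↔ q) → (q ↔ (p → q))))) → ((((q → q) ↔ (p ↔ p)) → (q ↔ q)) ↔ ((p ↔ p) ↔ q)) = 1 → 1 = 1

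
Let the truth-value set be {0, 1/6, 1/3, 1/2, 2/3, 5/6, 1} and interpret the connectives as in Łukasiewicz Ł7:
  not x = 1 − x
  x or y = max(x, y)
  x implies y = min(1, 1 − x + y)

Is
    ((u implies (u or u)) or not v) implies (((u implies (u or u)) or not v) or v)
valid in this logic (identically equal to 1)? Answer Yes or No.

Yes

At u = 1/2, v = 5/6, for instance:
u or u = 1/2 or 1/2 = 1/2
u implies (u or u) = 1/2 implies 1/2 = 1
not v = not 5/6 = 1/6
(u implies (u or u)) or not v = 1 or 1/6 = 1
((u implies (u or u)) or not v) or v = 1 or 5/6 = 1
((u implies (u or u)) or not v) implies (((u implies (u or u)) or not v) or v) = 1 implies 1 = 1
and checking the remaining 48 assignments likewise gives ≥ 1 in every case.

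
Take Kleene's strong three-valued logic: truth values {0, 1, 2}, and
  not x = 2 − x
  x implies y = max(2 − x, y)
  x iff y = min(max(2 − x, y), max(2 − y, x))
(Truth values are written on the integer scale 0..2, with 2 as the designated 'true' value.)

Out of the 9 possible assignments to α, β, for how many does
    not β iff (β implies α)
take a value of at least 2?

α = 0, β = 0 ↦ 2  ≥
α = 0, β = 1 ↦ 1  <
α = 0, β = 2 ↦ 2  ≥
α = 1, β = 0 ↦ 2  ≥
α = 1, β = 1 ↦ 1  <
α = 1, β = 2 ↦ 1  <
α = 2, β = 0 ↦ 2  ≥
α = 2, β = 1 ↦ 1  <
α = 2, β = 2 ↦ 0  <
So 4 of the 9 assignments meet the threshold.

4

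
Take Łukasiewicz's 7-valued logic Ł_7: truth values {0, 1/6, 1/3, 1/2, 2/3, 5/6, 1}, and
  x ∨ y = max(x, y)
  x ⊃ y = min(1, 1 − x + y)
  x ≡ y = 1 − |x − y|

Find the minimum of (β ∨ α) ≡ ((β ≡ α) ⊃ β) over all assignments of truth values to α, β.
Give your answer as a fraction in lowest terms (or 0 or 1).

Take α = 0, β = 1/2:
β ∨ α = 1/2 ∨ 0 = 1/2
β ≡ α = 1/2 ≡ 0 = 1/2
(β ≡ α) ⊃ β = 1/2 ⊃ 1/2 = 1
(β ∨ α) ≡ ((β ≡ α) ⊃ β) = 1/2 ≡ 1 = 1/2
No assignment yields a value below 1/2, so this is the minimum.

1/2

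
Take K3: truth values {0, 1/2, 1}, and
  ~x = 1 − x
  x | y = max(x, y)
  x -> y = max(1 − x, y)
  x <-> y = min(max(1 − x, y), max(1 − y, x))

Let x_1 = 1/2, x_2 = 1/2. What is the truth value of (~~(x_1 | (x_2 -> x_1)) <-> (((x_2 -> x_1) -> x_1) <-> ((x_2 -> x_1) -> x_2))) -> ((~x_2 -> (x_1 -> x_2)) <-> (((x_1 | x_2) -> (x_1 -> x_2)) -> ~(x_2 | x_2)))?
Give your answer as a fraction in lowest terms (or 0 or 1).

1/2

x_2 -> x_1 = 1/2 -> 1/2 = 1/2
x_1 | (x_2 -> x_1) = 1/2 | 1/2 = 1/2
~(x_1 | (x_2 -> x_1)) = ~1/2 = 1/2
~~(x_1 | (x_2 -> x_1)) = ~1/2 = 1/2
x_2 -> x_1 = 1/2 -> 1/2 = 1/2
(x_2 -> x_1) -> x_1 = 1/2 -> 1/2 = 1/2
x_2 -> x_1 = 1/2 -> 1/2 = 1/2
(x_2 -> x_1) -> x_2 = 1/2 -> 1/2 = 1/2
((x_2 -> x_1) -> x_1) <-> ((x_2 -> x_1) -> x_2) = 1/2 <-> 1/2 = 1/2
~~(x_1 | (x_2 -> x_1)) <-> (((x_2 -> x_1) -> x_1) <-> ((x_2 -> x_1) -> x_2)) = 1/2 <-> 1/2 = 1/2
~x_2 = ~1/2 = 1/2
x_1 -> x_2 = 1/2 -> 1/2 = 1/2
~x_2 -> (x_1 -> x_2) = 1/2 -> 1/2 = 1/2
x_1 | x_2 = 1/2 | 1/2 = 1/2
x_1 -> x_2 = 1/2 -> 1/2 = 1/2
(x_1 | x_2) -> (x_1 -> x_2) = 1/2 -> 1/2 = 1/2
x_2 | x_2 = 1/2 | 1/2 = 1/2
~(x_2 | x_2) = ~1/2 = 1/2
((x_1 | x_2) -> (x_1 -> x_2)) -> ~(x_2 | x_2) = 1/2 -> 1/2 = 1/2
(~x_2 -> (x_1 -> x_2)) <-> (((x_1 | x_2) -> (x_1 -> x_2)) -> ~(x_2 | x_2)) = 1/2 <-> 1/2 = 1/2
(~~(x_1 | (x_2 -> x_1)) <-> (((x_2 -> x_1) -> x_1) <-> ((x_2 -> x_1) -> x_2))) -> ((~x_2 -> (x_1 -> x_2)) <-> (((x_1 | x_2) -> (x_1 -> x_2)) -> ~(x_2 | x_2))) = 1/2 -> 1/2 = 1/2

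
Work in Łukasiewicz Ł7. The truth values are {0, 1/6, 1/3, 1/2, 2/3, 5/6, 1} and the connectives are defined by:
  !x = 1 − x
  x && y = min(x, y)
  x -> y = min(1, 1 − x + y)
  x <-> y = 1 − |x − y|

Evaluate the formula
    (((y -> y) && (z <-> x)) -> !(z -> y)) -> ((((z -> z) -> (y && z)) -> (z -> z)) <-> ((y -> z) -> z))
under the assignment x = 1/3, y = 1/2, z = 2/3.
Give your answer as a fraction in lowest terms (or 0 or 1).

1

y -> y = 1/2 -> 1/2 = 1
z <-> x = 2/3 <-> 1/3 = 2/3
(y -> y) && (z <-> x) = 1 && 2/3 = 2/3
z -> y = 2/3 -> 1/2 = 5/6
!(z -> y) = !5/6 = 1/6
((y -> y) && (z <-> x)) -> !(z -> y) = 2/3 -> 1/6 = 1/2
z -> z = 2/3 -> 2/3 = 1
y && z = 1/2 && 2/3 = 1/2
(z -> z) -> (y && z) = 1 -> 1/2 = 1/2
z -> z = 2/3 -> 2/3 = 1
((z -> z) -> (y && z)) -> (z -> z) = 1/2 -> 1 = 1
y -> z = 1/2 -> 2/3 = 1
(y -> z) -> z = 1 -> 2/3 = 2/3
(((z -> z) -> (y && z)) -> (z -> z)) <-> ((y -> z) -> z) = 1 <-> 2/3 = 2/3
(((y -> y) && (z <-> x)) -> !(z -> y)) -> ((((z -> z) -> (y && z)) -> (z -> z)) <-> ((y -> z) -> z)) = 1/2 -> 2/3 = 1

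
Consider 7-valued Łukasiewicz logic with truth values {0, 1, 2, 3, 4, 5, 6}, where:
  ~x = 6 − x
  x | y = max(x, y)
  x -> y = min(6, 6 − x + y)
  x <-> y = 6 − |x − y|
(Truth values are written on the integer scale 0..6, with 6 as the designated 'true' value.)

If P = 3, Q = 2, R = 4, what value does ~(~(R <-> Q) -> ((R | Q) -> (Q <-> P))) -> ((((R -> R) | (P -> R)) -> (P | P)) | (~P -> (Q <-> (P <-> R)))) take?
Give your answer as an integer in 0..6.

R <-> Q = 4 <-> 2 = 4
~(R <-> Q) = ~4 = 2
R | Q = 4 | 2 = 4
Q <-> P = 2 <-> 3 = 5
(R | Q) -> (Q <-> P) = 4 -> 5 = 6
~(R <-> Q) -> ((R | Q) -> (Q <-> P)) = 2 -> 6 = 6
~(~(R <-> Q) -> ((R | Q) -> (Q <-> P))) = ~6 = 0
R -> R = 4 -> 4 = 6
P -> R = 3 -> 4 = 6
(R -> R) | (P -> R) = 6 | 6 = 6
P | P = 3 | 3 = 3
((R -> R) | (P -> R)) -> (P | P) = 6 -> 3 = 3
~P = ~3 = 3
P <-> R = 3 <-> 4 = 5
Q <-> (P <-> R) = 2 <-> 5 = 3
~P -> (Q <-> (P <-> R)) = 3 -> 3 = 6
(((R -> R) | (P -> R)) -> (P | P)) | (~P -> (Q <-> (P <-> R))) = 3 | 6 = 6
~(~(R <-> Q) -> ((R | Q) -> (Q <-> P))) -> ((((R -> R) | (P -> R)) -> (P | P)) | (~P -> (Q <-> (P <-> R)))) = 0 -> 6 = 6

6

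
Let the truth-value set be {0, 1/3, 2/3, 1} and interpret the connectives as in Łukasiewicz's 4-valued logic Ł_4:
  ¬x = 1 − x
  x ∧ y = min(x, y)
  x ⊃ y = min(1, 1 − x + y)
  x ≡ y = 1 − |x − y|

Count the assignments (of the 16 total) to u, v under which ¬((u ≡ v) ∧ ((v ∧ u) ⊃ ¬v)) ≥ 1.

3

u = 0, v = 0 ↦ 0  <
u = 0, v = 1/3 ↦ 1/3  <
u = 0, v = 2/3 ↦ 2/3  <
u = 0, v = 1 ↦ 1  ≥
u = 1/3, v = 0 ↦ 1/3  <
u = 1/3, v = 1/3 ↦ 0  <
u = 1/3, v = 2/3 ↦ 1/3  <
u = 1/3, v = 1 ↦ 2/3  <
u = 2/3, v = 0 ↦ 2/3  <
u = 2/3, v = 1/3 ↦ 1/3  <
u = 2/3, v = 2/3 ↦ 1/3  <
u = 2/3, v = 1 ↦ 2/3  <
u = 1, v = 0 ↦ 1  ≥
u = 1, v = 1/3 ↦ 2/3  <
u = 1, v = 2/3 ↦ 1/3  <
u = 1, v = 1 ↦ 1  ≥
So 3 of the 16 assignments meet the threshold.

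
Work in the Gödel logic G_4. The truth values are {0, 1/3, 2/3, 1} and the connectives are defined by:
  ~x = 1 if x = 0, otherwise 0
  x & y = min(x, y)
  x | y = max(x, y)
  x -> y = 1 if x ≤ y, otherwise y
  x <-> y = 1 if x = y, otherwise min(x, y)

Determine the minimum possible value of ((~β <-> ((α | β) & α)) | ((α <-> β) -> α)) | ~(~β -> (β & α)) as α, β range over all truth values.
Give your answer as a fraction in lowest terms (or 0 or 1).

1/3

Take α = 1/3, β = 1/3:
~β = ~1/3 = 0
α | β = 1/3 | 1/3 = 1/3
(α | β) & α = 1/3 & 1/3 = 1/3
~β <-> ((α | β) & α) = 0 <-> 1/3 = 0
α <-> β = 1/3 <-> 1/3 = 1
(α <-> β) -> α = 1 -> 1/3 = 1/3
(~β <-> ((α | β) & α)) | ((α <-> β) -> α) = 0 | 1/3 = 1/3
~β = ~1/3 = 0
β & α = 1/3 & 1/3 = 1/3
~β -> (β & α) = 0 -> 1/3 = 1
~(~β -> (β & α)) = ~1 = 0
((~β <-> ((α | β) & α)) | ((α <-> β) -> α)) | ~(~β -> (β & α)) = 1/3 | 0 = 1/3
No assignment yields a value below 1/3, so this is the minimum.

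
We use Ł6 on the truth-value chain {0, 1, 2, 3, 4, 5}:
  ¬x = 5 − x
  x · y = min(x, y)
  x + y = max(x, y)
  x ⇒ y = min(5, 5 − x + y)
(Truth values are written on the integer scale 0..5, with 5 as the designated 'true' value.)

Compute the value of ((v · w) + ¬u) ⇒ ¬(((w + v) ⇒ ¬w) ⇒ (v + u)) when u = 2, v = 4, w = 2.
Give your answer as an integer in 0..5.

v · w = 4 · 2 = 2
¬u = ¬2 = 3
(v · w) + ¬u = 2 + 3 = 3
w + v = 2 + 4 = 4
¬w = ¬2 = 3
(w + v) ⇒ ¬w = 4 ⇒ 3 = 4
v + u = 4 + 2 = 4
((w + v) ⇒ ¬w) ⇒ (v + u) = 4 ⇒ 4 = 5
¬(((w + v) ⇒ ¬w) ⇒ (v + u)) = ¬5 = 0
((v · w) + ¬u) ⇒ ¬(((w + v) ⇒ ¬w) ⇒ (v + u)) = 3 ⇒ 0 = 2

2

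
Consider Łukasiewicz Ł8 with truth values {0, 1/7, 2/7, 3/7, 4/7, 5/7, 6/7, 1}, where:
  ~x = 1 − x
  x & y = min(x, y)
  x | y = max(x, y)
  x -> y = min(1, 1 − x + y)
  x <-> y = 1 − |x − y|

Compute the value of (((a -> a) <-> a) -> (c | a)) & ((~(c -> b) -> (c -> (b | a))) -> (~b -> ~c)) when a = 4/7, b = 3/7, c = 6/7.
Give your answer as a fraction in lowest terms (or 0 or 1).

a -> a = 4/7 -> 4/7 = 1
(a -> a) <-> a = 1 <-> 4/7 = 4/7
c | a = 6/7 | 4/7 = 6/7
((a -> a) <-> a) -> (c | a) = 4/7 -> 6/7 = 1
c -> b = 6/7 -> 3/7 = 4/7
~(c -> b) = ~4/7 = 3/7
b | a = 3/7 | 4/7 = 4/7
c -> (b | a) = 6/7 -> 4/7 = 5/7
~(c -> b) -> (c -> (b | a)) = 3/7 -> 5/7 = 1
~b = ~3/7 = 4/7
~c = ~6/7 = 1/7
~b -> ~c = 4/7 -> 1/7 = 4/7
(~(c -> b) -> (c -> (b | a))) -> (~b -> ~c) = 1 -> 4/7 = 4/7
(((a -> a) <-> a) -> (c | a)) & ((~(c -> b) -> (c -> (b | a))) -> (~b -> ~c)) = 1 & 4/7 = 4/7

4/7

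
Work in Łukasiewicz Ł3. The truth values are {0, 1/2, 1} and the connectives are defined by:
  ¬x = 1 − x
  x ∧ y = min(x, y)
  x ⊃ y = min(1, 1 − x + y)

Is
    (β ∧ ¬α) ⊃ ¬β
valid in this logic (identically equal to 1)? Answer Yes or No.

Counterexample: take α = 0, β = 1.
¬α = ¬0 = 1
β ∧ ¬α = 1 ∧ 1 = 1
¬β = ¬1 = 0
(β ∧ ¬α) ⊃ ¬β = 1 ⊃ 0 = 0
This gives 0 ≠ 1.

No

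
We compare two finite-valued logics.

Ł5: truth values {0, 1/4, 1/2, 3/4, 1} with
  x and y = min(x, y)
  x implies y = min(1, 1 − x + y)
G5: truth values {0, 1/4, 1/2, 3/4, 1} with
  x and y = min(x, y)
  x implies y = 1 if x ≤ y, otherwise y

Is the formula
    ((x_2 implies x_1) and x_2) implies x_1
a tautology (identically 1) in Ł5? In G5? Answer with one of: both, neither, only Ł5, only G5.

only G5

In Ł5: at x_1 = 0, x_2 = 1/4 the value is 3/4 — not a tautology.
In G5: every assignment gives 1 — tautology.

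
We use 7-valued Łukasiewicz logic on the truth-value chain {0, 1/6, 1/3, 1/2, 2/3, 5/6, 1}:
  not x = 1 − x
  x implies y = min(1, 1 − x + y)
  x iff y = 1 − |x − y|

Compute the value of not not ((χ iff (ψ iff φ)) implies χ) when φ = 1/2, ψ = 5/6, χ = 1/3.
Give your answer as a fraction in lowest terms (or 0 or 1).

ψ iff φ = 5/6 iff 1/2 = 2/3
χ iff (ψ iff φ) = 1/3 iff 2/3 = 2/3
(χ iff (ψ iff φ)) implies χ = 2/3 implies 1/3 = 2/3
not ((χ iff (ψ iff φ)) implies χ) = not 2/3 = 1/3
not not ((χ iff (ψ iff φ)) implies χ) = not 1/3 = 2/3

2/3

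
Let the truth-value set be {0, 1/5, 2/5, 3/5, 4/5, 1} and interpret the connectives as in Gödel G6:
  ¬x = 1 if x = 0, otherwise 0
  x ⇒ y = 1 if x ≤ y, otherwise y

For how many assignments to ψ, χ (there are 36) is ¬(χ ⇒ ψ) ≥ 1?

5

value 1: 5 assignments (counts)
value 0: 31 assignments
So 5 of the 36 assignments meet the threshold.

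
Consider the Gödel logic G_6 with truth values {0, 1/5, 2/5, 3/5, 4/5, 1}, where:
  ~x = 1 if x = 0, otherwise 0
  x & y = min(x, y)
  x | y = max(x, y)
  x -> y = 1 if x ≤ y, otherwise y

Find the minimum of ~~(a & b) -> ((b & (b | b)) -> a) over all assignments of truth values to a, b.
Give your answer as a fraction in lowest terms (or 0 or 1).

Take a = 1/5, b = 2/5:
a & b = 1/5 & 2/5 = 1/5
~(a & b) = ~1/5 = 0
~~(a & b) = ~0 = 1
b | b = 2/5 | 2/5 = 2/5
b & (b | b) = 2/5 & 2/5 = 2/5
(b & (b | b)) -> a = 2/5 -> 1/5 = 1/5
~~(a & b) -> ((b & (b | b)) -> a) = 1 -> 1/5 = 1/5
No assignment yields a value below 1/5, so this is the minimum.

1/5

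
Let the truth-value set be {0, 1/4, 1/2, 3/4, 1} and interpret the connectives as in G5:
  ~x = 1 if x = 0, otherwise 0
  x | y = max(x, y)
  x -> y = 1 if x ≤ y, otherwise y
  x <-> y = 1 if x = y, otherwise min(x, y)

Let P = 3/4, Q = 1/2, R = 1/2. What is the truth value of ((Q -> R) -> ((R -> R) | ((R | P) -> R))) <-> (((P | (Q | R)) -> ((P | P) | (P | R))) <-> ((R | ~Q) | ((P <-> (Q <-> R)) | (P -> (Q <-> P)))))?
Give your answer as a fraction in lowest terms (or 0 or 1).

3/4

Q -> R = 1/2 -> 1/2 = 1
R -> R = 1/2 -> 1/2 = 1
R | P = 1/2 | 3/4 = 3/4
(R | P) -> R = 3/4 -> 1/2 = 1/2
(R -> R) | ((R | P) -> R) = 1 | 1/2 = 1
(Q -> R) -> ((R -> R) | ((R | P) -> R)) = 1 -> 1 = 1
Q | R = 1/2 | 1/2 = 1/2
P | (Q | R) = 3/4 | 1/2 = 3/4
P | P = 3/4 | 3/4 = 3/4
P | R = 3/4 | 1/2 = 3/4
(P | P) | (P | R) = 3/4 | 3/4 = 3/4
(P | (Q | R)) -> ((P | P) | (P | R)) = 3/4 -> 3/4 = 1
~Q = ~1/2 = 0
R | ~Q = 1/2 | 0 = 1/2
Q <-> R = 1/2 <-> 1/2 = 1
P <-> (Q <-> R) = 3/4 <-> 1 = 3/4
Q <-> P = 1/2 <-> 3/4 = 1/2
P -> (Q <-> P) = 3/4 -> 1/2 = 1/2
(P <-> (Q <-> R)) | (P -> (Q <-> P)) = 3/4 | 1/2 = 3/4
(R | ~Q) | ((P <-> (Q <-> R)) | (P -> (Q <-> P))) = 1/2 | 3/4 = 3/4
((P | (Q | R)) -> ((P | P) | (P | R))) <-> ((R | ~Q) | ((P <-> (Q <-> R)) | (P -> (Q <-> P)))) = 1 <-> 3/4 = 3/4
((Q -> R) -> ((R -> R) | ((R | P) -> R))) <-> (((P | (Q | R)) -> ((P | P) | (P | R))) <-> ((R | ~Q) | ((P <-> (Q <-> R)) | (P -> (Q <-> P))))) = 1 <-> 3/4 = 3/4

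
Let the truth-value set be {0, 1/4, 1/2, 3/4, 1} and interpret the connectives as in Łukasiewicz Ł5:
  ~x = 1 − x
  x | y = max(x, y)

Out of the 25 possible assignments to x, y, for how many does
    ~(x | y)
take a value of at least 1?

1

value 1: 1 assignment (counts)
value 3/4: 3 assignments
value 1/2: 5 assignments
value 1/4: 7 assignments
value 0: 9 assignments
So 1 of the 25 assignments meets the threshold.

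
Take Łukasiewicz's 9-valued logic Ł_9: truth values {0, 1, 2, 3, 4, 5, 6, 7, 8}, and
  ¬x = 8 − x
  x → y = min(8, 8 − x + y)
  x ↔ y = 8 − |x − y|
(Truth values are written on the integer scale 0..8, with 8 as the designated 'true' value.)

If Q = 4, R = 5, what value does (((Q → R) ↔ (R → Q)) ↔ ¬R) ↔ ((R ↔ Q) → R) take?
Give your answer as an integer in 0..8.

6

Q → R = 4 → 5 = 8
R → Q = 5 → 4 = 7
(Q → R) ↔ (R → Q) = 8 ↔ 7 = 7
¬R = ¬5 = 3
((Q → R) ↔ (R → Q)) ↔ ¬R = 7 ↔ 3 = 4
R ↔ Q = 5 ↔ 4 = 7
(R ↔ Q) → R = 7 → 5 = 6
(((Q → R) ↔ (R → Q)) ↔ ¬R) ↔ ((R ↔ Q) → R) = 4 ↔ 6 = 6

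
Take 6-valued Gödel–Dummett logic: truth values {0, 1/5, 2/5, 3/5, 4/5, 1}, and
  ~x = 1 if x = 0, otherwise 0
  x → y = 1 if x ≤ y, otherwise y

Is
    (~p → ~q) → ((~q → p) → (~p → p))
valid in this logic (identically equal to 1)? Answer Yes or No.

At p = 1, q = 2/5, for instance:
~p = ~1 = 0
~q = ~2/5 = 0
~p → ~q = 0 → 0 = 1
~q → p = 0 → 1 = 1
~p → p = 0 → 1 = 1
(~q → p) → (~p → p) = 1 → 1 = 1
(~p → ~q) → ((~q → p) → (~p → p)) = 1 → 1 = 1
and checking the remaining 35 assignments likewise gives ≥ 1 in every case.

Yes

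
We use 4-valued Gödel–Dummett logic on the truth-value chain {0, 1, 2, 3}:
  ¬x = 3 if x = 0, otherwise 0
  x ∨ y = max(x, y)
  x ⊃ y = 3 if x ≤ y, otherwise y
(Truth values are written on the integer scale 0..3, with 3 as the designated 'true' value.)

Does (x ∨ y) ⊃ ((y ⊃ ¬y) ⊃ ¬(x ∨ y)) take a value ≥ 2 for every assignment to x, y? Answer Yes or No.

No

Counterexample: take x = 1, y = 0.
x ∨ y = 1 ∨ 0 = 1
¬y = ¬0 = 3
y ⊃ ¬y = 0 ⊃ 3 = 3
x ∨ y = 1 ∨ 0 = 1
¬(x ∨ y) = ¬1 = 0
(y ⊃ ¬y) ⊃ ¬(x ∨ y) = 3 ⊃ 0 = 0
(x ∨ y) ⊃ ((y ⊃ ¬y) ⊃ ¬(x ∨ y)) = 1 ⊃ 0 = 0
This gives 0, which is below 2.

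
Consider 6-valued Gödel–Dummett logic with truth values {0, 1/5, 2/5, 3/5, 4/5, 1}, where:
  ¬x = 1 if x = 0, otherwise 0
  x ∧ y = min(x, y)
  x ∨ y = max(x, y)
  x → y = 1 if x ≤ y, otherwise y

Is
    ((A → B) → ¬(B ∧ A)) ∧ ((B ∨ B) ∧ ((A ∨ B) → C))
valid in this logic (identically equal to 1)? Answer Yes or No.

No

Counterexample: take A = 0, B = 0, C = 0.
A → B = 0 → 0 = 1
B ∧ A = 0 ∧ 0 = 0
¬(B ∧ A) = ¬0 = 1
(A → B) → ¬(B ∧ A) = 1 → 1 = 1
B ∨ B = 0 ∨ 0 = 0
A ∨ B = 0 ∨ 0 = 0
(A ∨ B) → C = 0 → 0 = 1
(B ∨ B) ∧ ((A ∨ B) → C) = 0 ∧ 1 = 0
((A → B) → ¬(B ∧ A)) ∧ ((B ∨ B) ∧ ((A ∨ B) → C)) = 1 ∧ 0 = 0
This gives 0 ≠ 1.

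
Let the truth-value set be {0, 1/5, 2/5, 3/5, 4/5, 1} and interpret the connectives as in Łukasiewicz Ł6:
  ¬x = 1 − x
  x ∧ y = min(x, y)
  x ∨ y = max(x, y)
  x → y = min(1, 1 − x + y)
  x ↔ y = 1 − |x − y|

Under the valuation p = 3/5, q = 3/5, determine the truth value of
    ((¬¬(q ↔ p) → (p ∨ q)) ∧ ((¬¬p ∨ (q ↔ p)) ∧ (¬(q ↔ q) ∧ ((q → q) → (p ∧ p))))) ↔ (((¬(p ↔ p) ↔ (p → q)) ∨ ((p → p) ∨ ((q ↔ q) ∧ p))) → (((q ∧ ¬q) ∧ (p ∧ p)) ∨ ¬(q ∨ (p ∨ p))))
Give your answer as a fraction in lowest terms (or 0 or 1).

3/5

q ↔ p = 3/5 ↔ 3/5 = 1
¬(q ↔ p) = ¬1 = 0
¬¬(q ↔ p) = ¬0 = 1
p ∨ q = 3/5 ∨ 3/5 = 3/5
¬¬(q ↔ p) → (p ∨ q) = 1 → 3/5 = 3/5
¬p = ¬3/5 = 2/5
¬¬p = ¬2/5 = 3/5
q ↔ p = 3/5 ↔ 3/5 = 1
¬¬p ∨ (q ↔ p) = 3/5 ∨ 1 = 1
q ↔ q = 3/5 ↔ 3/5 = 1
¬(q ↔ q) = ¬1 = 0
q → q = 3/5 → 3/5 = 1
p ∧ p = 3/5 ∧ 3/5 = 3/5
(q → q) → (p ∧ p) = 1 → 3/5 = 3/5
¬(q ↔ q) ∧ ((q → q) → (p ∧ p)) = 0 ∧ 3/5 = 0
(¬¬p ∨ (q ↔ p)) ∧ (¬(q ↔ q) ∧ ((q → q) → (p ∧ p))) = 1 ∧ 0 = 0
(¬¬(q ↔ p) → (p ∨ q)) ∧ ((¬¬p ∨ (q ↔ p)) ∧ (¬(q ↔ q) ∧ ((q → q) → (p ∧ p)))) = 3/5 ∧ 0 = 0
p ↔ p = 3/5 ↔ 3/5 = 1
¬(p ↔ p) = ¬1 = 0
p → q = 3/5 → 3/5 = 1
¬(p ↔ p) ↔ (p → q) = 0 ↔ 1 = 0
p → p = 3/5 → 3/5 = 1
q ↔ q = 3/5 ↔ 3/5 = 1
(q ↔ q) ∧ p = 1 ∧ 3/5 = 3/5
(p → p) ∨ ((q ↔ q) ∧ p) = 1 ∨ 3/5 = 1
(¬(p ↔ p) ↔ (p → q)) ∨ ((p → p) ∨ ((q ↔ q) ∧ p)) = 0 ∨ 1 = 1
¬q = ¬3/5 = 2/5
q ∧ ¬q = 3/5 ∧ 2/5 = 2/5
p ∧ p = 3/5 ∧ 3/5 = 3/5
(q ∧ ¬q) ∧ (p ∧ p) = 2/5 ∧ 3/5 = 2/5
p ∨ p = 3/5 ∨ 3/5 = 3/5
q ∨ (p ∨ p) = 3/5 ∨ 3/5 = 3/5
¬(q ∨ (p ∨ p)) = ¬3/5 = 2/5
((q ∧ ¬q) ∧ (p ∧ p)) ∨ ¬(q ∨ (p ∨ p)) = 2/5 ∨ 2/5 = 2/5
((¬(p ↔ p) ↔ (p → q)) ∨ ((p → p) ∨ ((q ↔ q) ∧ p))) → (((q ∧ ¬q) ∧ (p ∧ p)) ∨ ¬(q ∨ (p ∨ p))) = 1 → 2/5 = 2/5
((¬¬(q ↔ p) → (p ∨ q)) ∧ ((¬¬p ∨ (q ↔ p)) ∧ (¬(q ↔ q) ∧ ((q → q) → (p ∧ p))))) ↔ (((¬(p ↔ p) ↔ (p → q)) ∨ ((p → p) ∨ ((q ↔ q) ∧ p))) → (((q ∧ ¬q) ∧ (p ∧ p)) ∨ ¬(q ∨ (p ∨ p)))) = 0 ↔ 2/5 = 3/5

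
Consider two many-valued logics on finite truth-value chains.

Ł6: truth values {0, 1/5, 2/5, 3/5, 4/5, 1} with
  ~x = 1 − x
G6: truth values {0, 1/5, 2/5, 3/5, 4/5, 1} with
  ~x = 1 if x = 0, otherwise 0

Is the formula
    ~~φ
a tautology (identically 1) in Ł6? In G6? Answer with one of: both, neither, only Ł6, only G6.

In Ł6: at φ = 0 the value is 0 — not a tautology.
In G6: at φ = 0 the value is 0 — not a tautology.

neither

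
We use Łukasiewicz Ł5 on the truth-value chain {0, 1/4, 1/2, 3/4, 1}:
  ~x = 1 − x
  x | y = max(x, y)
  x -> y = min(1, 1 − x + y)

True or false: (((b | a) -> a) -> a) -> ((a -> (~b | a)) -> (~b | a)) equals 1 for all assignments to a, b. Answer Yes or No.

Counterexample: take a = 0, b = 3/4.
b | a = 3/4 | 0 = 3/4
(b | a) -> a = 3/4 -> 0 = 1/4
((b | a) -> a) -> a = 1/4 -> 0 = 3/4
~b = ~3/4 = 1/4
~b | a = 1/4 | 0 = 1/4
a -> (~b | a) = 0 -> 1/4 = 1
~b = ~3/4 = 1/4
~b | a = 1/4 | 0 = 1/4
(a -> (~b | a)) -> (~b | a) = 1 -> 1/4 = 1/4
(((b | a) -> a) -> a) -> ((a -> (~b | a)) -> (~b | a)) = 3/4 -> 1/4 = 1/2
This gives 1/2 ≠ 1.

No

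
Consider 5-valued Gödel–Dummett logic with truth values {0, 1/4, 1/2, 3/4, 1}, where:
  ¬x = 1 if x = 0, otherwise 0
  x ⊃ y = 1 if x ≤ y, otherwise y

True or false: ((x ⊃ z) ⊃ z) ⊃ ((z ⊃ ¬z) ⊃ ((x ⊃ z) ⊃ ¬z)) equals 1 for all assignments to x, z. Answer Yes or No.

Yes

At x = 1/4, z = 1/4, for instance:
x ⊃ z = 1/4 ⊃ 1/4 = 1
(x ⊃ z) ⊃ z = 1 ⊃ 1/4 = 1/4
¬z = ¬1/4 = 0
z ⊃ ¬z = 1/4 ⊃ 0 = 0
(x ⊃ z) ⊃ ¬z = 1 ⊃ 0 = 0
(z ⊃ ¬z) ⊃ ((x ⊃ z) ⊃ ¬z) = 0 ⊃ 0 = 1
((x ⊃ z) ⊃ z) ⊃ ((z ⊃ ¬z) ⊃ ((x ⊃ z) ⊃ ¬z)) = 1/4 ⊃ 1 = 1
and checking the remaining 24 assignments likewise gives ≥ 1 in every case.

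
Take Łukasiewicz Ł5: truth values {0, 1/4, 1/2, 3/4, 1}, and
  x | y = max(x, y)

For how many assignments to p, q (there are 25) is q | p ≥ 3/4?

value 1: 9 assignments (counts)
value 3/4: 7 assignments (counts)
value 1/2: 5 assignments
value 1/4: 3 assignments
value 0: 1 assignment
So 16 of the 25 assignments meet the threshold.

16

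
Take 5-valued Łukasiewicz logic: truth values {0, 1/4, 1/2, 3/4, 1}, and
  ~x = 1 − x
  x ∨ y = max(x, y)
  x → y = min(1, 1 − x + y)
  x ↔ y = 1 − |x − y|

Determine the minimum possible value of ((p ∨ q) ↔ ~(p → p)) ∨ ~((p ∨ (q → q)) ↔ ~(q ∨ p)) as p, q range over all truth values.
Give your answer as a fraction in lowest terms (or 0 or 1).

Take p = 0, q = 1/2:
p ∨ q = 0 ∨ 1/2 = 1/2
p → p = 0 → 0 = 1
~(p → p) = ~1 = 0
(p ∨ q) ↔ ~(p → p) = 1/2 ↔ 0 = 1/2
q → q = 1/2 → 1/2 = 1
p ∨ (q → q) = 0 ∨ 1 = 1
q ∨ p = 1/2 ∨ 0 = 1/2
~(q ∨ p) = ~1/2 = 1/2
(p ∨ (q → q)) ↔ ~(q ∨ p) = 1 ↔ 1/2 = 1/2
~((p ∨ (q → q)) ↔ ~(q ∨ p)) = ~1/2 = 1/2
((p ∨ q) ↔ ~(p → p)) ∨ ~((p ∨ (q → q)) ↔ ~(q ∨ p)) = 1/2 ∨ 1/2 = 1/2
No assignment yields a value below 1/2, so this is the minimum.

1/2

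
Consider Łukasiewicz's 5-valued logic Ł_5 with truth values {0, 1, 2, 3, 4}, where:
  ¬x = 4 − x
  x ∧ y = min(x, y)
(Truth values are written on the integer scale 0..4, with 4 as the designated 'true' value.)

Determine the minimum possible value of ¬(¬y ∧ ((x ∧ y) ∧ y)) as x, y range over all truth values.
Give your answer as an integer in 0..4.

2

Take x = 2, y = 2:
¬y = ¬2 = 2
x ∧ y = 2 ∧ 2 = 2
(x ∧ y) ∧ y = 2 ∧ 2 = 2
¬y ∧ ((x ∧ y) ∧ y) = 2 ∧ 2 = 2
¬(¬y ∧ ((x ∧ y) ∧ y)) = ¬2 = 2
No assignment yields a value below 2, so this is the minimum.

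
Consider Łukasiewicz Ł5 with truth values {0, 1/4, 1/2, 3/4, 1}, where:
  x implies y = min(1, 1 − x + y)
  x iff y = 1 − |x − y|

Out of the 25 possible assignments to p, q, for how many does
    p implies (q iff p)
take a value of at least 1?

value 1: 19 assignments (counts)
value 3/4: 2 assignments
value 1/2: 2 assignments
value 1/4: 1 assignment
value 0: 1 assignment
So 19 of the 25 assignments meet the threshold.

19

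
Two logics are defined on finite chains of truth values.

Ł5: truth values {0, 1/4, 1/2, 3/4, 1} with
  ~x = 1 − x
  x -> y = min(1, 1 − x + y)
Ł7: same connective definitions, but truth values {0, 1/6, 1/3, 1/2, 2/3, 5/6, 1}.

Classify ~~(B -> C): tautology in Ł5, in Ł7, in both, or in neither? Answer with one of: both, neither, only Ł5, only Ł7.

In Ł5: at B = 1/4, C = 0 the value is 3/4 — not a tautology.
In Ł7: at B = 1/6, C = 0 the value is 5/6 — not a tautology.

neither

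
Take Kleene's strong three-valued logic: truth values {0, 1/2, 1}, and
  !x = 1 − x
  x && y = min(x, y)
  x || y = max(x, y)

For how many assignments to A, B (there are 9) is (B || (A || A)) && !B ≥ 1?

1

A = 0, B = 0 ↦ 0  <
A = 0, B = 1/2 ↦ 1/2  <
A = 0, B = 1 ↦ 0  <
A = 1/2, B = 0 ↦ 1/2  <
A = 1/2, B = 1/2 ↦ 1/2  <
A = 1/2, B = 1 ↦ 0  <
A = 1, B = 0 ↦ 1  ≥
A = 1, B = 1/2 ↦ 1/2  <
A = 1, B = 1 ↦ 0  <
So 1 of the 9 assignments meets the threshold.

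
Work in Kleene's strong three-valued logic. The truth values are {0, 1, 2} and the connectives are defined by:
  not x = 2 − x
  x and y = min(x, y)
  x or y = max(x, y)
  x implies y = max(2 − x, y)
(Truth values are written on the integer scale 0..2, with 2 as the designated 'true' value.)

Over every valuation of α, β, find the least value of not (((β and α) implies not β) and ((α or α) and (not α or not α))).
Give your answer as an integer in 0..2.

1

Take α = 1, β = 0:
β and α = 0 and 1 = 0
not β = not 0 = 2
(β and α) implies not β = 0 implies 2 = 2
α or α = 1 or 1 = 1
not α = not 1 = 1
not α = not 1 = 1
not α or not α = 1 or 1 = 1
(α or α) and (not α or not α) = 1 and 1 = 1
((β and α) implies not β) and ((α or α) and (not α or not α)) = 2 and 1 = 1
not (((β and α) implies not β) and ((α or α) and (not α or not α))) = not 1 = 1
No assignment yields a value below 1, so this is the minimum.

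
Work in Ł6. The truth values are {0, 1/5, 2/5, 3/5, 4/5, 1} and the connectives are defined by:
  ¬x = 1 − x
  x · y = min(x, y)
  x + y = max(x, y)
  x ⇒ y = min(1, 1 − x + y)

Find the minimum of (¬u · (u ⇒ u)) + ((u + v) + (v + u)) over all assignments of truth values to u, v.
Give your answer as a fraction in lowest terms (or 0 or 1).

Take u = 2/5, v = 0:
¬u = ¬2/5 = 3/5
u ⇒ u = 2/5 ⇒ 2/5 = 1
¬u · (u ⇒ u) = 3/5 · 1 = 3/5
u + v = 2/5 + 0 = 2/5
v + u = 0 + 2/5 = 2/5
(u + v) + (v + u) = 2/5 + 2/5 = 2/5
(¬u · (u ⇒ u)) + ((u + v) + (v + u)) = 3/5 + 2/5 = 3/5
No assignment yields a value below 3/5, so this is the minimum.

3/5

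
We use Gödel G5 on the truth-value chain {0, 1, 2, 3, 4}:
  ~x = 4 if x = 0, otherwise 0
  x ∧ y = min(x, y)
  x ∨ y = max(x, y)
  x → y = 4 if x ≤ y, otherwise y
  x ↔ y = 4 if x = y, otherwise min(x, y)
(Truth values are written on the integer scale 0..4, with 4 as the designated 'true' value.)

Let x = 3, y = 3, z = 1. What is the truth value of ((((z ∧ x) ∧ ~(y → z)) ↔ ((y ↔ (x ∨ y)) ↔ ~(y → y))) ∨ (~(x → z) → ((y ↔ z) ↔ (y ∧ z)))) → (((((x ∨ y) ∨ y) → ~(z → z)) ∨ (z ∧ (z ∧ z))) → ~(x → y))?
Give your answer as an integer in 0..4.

z ∧ x = 1 ∧ 3 = 1
y → z = 3 → 1 = 1
~(y → z) = ~1 = 0
(z ∧ x) ∧ ~(y → z) = 1 ∧ 0 = 0
x ∨ y = 3 ∨ 3 = 3
y ↔ (x ∨ y) = 3 ↔ 3 = 4
y → y = 3 → 3 = 4
~(y → y) = ~4 = 0
(y ↔ (x ∨ y)) ↔ ~(y → y) = 4 ↔ 0 = 0
((z ∧ x) ∧ ~(y → z)) ↔ ((y ↔ (x ∨ y)) ↔ ~(y → y)) = 0 ↔ 0 = 4
x → z = 3 → 1 = 1
~(x → z) = ~1 = 0
y ↔ z = 3 ↔ 1 = 1
y ∧ z = 3 ∧ 1 = 1
(y ↔ z) ↔ (y ∧ z) = 1 ↔ 1 = 4
~(x → z) → ((y ↔ z) ↔ (y ∧ z)) = 0 → 4 = 4
(((z ∧ x) ∧ ~(y → z)) ↔ ((y ↔ (x ∨ y)) ↔ ~(y → y))) ∨ (~(x → z) → ((y ↔ z) ↔ (y ∧ z))) = 4 ∨ 4 = 4
x ∨ y = 3 ∨ 3 = 3
(x ∨ y) ∨ y = 3 ∨ 3 = 3
z → z = 1 → 1 = 4
~(z → z) = ~4 = 0
((x ∨ y) ∨ y) → ~(z → z) = 3 → 0 = 0
z ∧ z = 1 ∧ 1 = 1
z ∧ (z ∧ z) = 1 ∧ 1 = 1
(((x ∨ y) ∨ y) → ~(z → z)) ∨ (z ∧ (z ∧ z)) = 0 ∨ 1 = 1
x → y = 3 → 3 = 4
~(x → y) = ~4 = 0
((((x ∨ y) ∨ y) → ~(z → z)) ∨ (z ∧ (z ∧ z))) → ~(x → y) = 1 → 0 = 0
((((z ∧ x) ∧ ~(y → z)) ↔ ((y ↔ (x ∨ y)) ↔ ~(y → y))) ∨ (~(x → z) → ((y ↔ z) ↔ (y ∧ z)))) → (((((x ∨ y) ∨ y) → ~(z → z)) ∨ (z ∧ (z ∧ z))) → ~(x → y)) = 4 → 0 = 0

0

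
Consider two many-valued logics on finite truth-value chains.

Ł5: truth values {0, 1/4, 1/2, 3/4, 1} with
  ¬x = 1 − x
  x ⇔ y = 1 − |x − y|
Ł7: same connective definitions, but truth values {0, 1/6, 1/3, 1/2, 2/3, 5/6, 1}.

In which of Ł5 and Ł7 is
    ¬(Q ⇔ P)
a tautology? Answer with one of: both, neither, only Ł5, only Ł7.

neither

In Ł5: at P = 0, Q = 0 the value is 0 — not a tautology.
In Ł7: at P = 0, Q = 0 the value is 0 — not a tautology.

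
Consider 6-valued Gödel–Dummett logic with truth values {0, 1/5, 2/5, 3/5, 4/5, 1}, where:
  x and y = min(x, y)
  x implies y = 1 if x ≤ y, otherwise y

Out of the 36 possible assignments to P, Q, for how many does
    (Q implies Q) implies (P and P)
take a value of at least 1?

value 1: 6 assignments (counts)
value 4/5: 6 assignments
value 3/5: 6 assignments
value 2/5: 6 assignments
value 1/5: 6 assignments
value 0: 6 assignments
So 6 of the 36 assignments meet the threshold.

6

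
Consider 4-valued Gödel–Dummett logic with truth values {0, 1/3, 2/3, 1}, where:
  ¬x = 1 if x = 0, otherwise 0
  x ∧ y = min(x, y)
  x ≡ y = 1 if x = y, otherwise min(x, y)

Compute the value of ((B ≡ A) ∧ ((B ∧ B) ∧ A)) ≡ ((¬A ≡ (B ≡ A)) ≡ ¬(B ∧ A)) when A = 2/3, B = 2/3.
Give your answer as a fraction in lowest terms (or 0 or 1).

B ≡ A = 2/3 ≡ 2/3 = 1
B ∧ B = 2/3 ∧ 2/3 = 2/3
(B ∧ B) ∧ A = 2/3 ∧ 2/3 = 2/3
(B ≡ A) ∧ ((B ∧ B) ∧ A) = 1 ∧ 2/3 = 2/3
¬A = ¬2/3 = 0
B ≡ A = 2/3 ≡ 2/3 = 1
¬A ≡ (B ≡ A) = 0 ≡ 1 = 0
B ∧ A = 2/3 ∧ 2/3 = 2/3
¬(B ∧ A) = ¬2/3 = 0
(¬A ≡ (B ≡ A)) ≡ ¬(B ∧ A) = 0 ≡ 0 = 1
((B ≡ A) ∧ ((B ∧ B) ∧ A)) ≡ ((¬A ≡ (B ≡ A)) ≡ ¬(B ∧ A)) = 2/3 ≡ 1 = 2/3

2/3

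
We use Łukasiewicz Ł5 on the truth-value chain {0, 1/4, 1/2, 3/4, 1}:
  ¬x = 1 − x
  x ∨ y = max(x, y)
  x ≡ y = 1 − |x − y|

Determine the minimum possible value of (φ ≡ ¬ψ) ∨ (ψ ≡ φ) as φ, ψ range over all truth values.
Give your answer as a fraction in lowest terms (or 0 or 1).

Take φ = 0, ψ = 1/2:
¬ψ = ¬1/2 = 1/2
φ ≡ ¬ψ = 0 ≡ 1/2 = 1/2
ψ ≡ φ = 1/2 ≡ 0 = 1/2
(φ ≡ ¬ψ) ∨ (ψ ≡ φ) = 1/2 ∨ 1/2 = 1/2
No assignment yields a value below 1/2, so this is the minimum.

1/2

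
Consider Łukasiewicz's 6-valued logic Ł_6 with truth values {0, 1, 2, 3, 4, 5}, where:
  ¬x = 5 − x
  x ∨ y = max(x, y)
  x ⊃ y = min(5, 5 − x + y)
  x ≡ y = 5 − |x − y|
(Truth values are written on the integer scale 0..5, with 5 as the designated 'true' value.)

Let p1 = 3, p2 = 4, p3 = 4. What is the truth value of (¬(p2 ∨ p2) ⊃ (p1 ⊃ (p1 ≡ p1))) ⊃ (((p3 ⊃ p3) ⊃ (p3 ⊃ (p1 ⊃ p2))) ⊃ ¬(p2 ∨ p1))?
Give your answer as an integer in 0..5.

1

p2 ∨ p2 = 4 ∨ 4 = 4
¬(p2 ∨ p2) = ¬4 = 1
p1 ≡ p1 = 3 ≡ 3 = 5
p1 ⊃ (p1 ≡ p1) = 3 ⊃ 5 = 5
¬(p2 ∨ p2) ⊃ (p1 ⊃ (p1 ≡ p1)) = 1 ⊃ 5 = 5
p3 ⊃ p3 = 4 ⊃ 4 = 5
p1 ⊃ p2 = 3 ⊃ 4 = 5
p3 ⊃ (p1 ⊃ p2) = 4 ⊃ 5 = 5
(p3 ⊃ p3) ⊃ (p3 ⊃ (p1 ⊃ p2)) = 5 ⊃ 5 = 5
p2 ∨ p1 = 4 ∨ 3 = 4
¬(p2 ∨ p1) = ¬4 = 1
((p3 ⊃ p3) ⊃ (p3 ⊃ (p1 ⊃ p2))) ⊃ ¬(p2 ∨ p1) = 5 ⊃ 1 = 1
(¬(p2 ∨ p2) ⊃ (p1 ⊃ (p1 ≡ p1))) ⊃ (((p3 ⊃ p3) ⊃ (p3 ⊃ (p1 ⊃ p2))) ⊃ ¬(p2 ∨ p1)) = 5 ⊃ 1 = 1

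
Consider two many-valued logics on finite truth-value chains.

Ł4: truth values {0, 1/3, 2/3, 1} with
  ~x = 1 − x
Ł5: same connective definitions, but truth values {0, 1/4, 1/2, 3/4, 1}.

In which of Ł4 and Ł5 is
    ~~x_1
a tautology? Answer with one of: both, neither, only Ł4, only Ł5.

neither

In Ł4: at x_1 = 0 the value is 0 — not a tautology.
In Ł5: at x_1 = 0 the value is 0 — not a tautology.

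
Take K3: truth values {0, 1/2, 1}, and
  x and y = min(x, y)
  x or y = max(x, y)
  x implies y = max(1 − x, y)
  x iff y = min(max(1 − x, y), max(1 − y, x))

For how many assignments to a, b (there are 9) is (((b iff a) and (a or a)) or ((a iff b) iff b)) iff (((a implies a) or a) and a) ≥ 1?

a = 0, b = 0 ↦ 1  ≥
a = 0, b = 1/2 ↦ 1/2  <
a = 0, b = 1 ↦ 1  ≥
a = 1/2, b = 0 ↦ 1/2  <
a = 1/2, b = 1/2 ↦ 1/2  <
a = 1/2, b = 1 ↦ 1/2  <
a = 1, b = 0 ↦ 1  ≥
a = 1, b = 1/2 ↦ 1/2  <
a = 1, b = 1 ↦ 1  ≥
So 4 of the 9 assignments meet the threshold.

4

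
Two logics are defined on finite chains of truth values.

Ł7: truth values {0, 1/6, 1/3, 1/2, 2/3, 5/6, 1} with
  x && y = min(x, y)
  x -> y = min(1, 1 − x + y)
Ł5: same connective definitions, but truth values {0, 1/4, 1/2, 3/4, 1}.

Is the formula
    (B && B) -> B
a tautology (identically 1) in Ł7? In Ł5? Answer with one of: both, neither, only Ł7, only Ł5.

both

In Ł7: every assignment gives 1 — tautology.
In Ł5: every assignment gives 1 — tautology.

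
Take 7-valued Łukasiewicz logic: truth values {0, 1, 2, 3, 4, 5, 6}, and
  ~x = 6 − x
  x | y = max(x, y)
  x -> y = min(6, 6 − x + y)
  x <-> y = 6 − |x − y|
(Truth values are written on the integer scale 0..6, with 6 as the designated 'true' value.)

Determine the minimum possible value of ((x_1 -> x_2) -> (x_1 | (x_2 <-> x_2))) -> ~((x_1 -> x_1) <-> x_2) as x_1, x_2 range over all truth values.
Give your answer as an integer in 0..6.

Take x_1 = 0, x_2 = 6:
x_1 -> x_2 = 0 -> 6 = 6
x_2 <-> x_2 = 6 <-> 6 = 6
x_1 | (x_2 <-> x_2) = 0 | 6 = 6
(x_1 -> x_2) -> (x_1 | (x_2 <-> x_2)) = 6 -> 6 = 6
x_1 -> x_1 = 0 -> 0 = 6
(x_1 -> x_1) <-> x_2 = 6 <-> 6 = 6
~((x_1 -> x_1) <-> x_2) = ~6 = 0
((x_1 -> x_2) -> (x_1 | (x_2 <-> x_2))) -> ~((x_1 -> x_1) <-> x_2) = 6 -> 0 = 0
No assignment yields a value below 0, so this is the minimum.

0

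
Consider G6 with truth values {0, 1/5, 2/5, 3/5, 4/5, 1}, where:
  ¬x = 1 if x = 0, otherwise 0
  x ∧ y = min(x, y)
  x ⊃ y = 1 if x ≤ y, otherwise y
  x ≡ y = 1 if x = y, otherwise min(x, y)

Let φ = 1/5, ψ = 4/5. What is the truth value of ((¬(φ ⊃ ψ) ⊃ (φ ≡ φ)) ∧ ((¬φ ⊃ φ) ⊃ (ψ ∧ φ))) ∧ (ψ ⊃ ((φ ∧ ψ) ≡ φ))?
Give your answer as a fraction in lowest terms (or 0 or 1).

φ ⊃ ψ = 1/5 ⊃ 4/5 = 1
¬(φ ⊃ ψ) = ¬1 = 0
φ ≡ φ = 1/5 ≡ 1/5 = 1
¬(φ ⊃ ψ) ⊃ (φ ≡ φ) = 0 ⊃ 1 = 1
¬φ = ¬1/5 = 0
¬φ ⊃ φ = 0 ⊃ 1/5 = 1
ψ ∧ φ = 4/5 ∧ 1/5 = 1/5
(¬φ ⊃ φ) ⊃ (ψ ∧ φ) = 1 ⊃ 1/5 = 1/5
(¬(φ ⊃ ψ) ⊃ (φ ≡ φ)) ∧ ((¬φ ⊃ φ) ⊃ (ψ ∧ φ)) = 1 ∧ 1/5 = 1/5
φ ∧ ψ = 1/5 ∧ 4/5 = 1/5
(φ ∧ ψ) ≡ φ = 1/5 ≡ 1/5 = 1
ψ ⊃ ((φ ∧ ψ) ≡ φ) = 4/5 ⊃ 1 = 1
((¬(φ ⊃ ψ) ⊃ (φ ≡ φ)) ∧ ((¬φ ⊃ φ) ⊃ (ψ ∧ φ))) ∧ (ψ ⊃ ((φ ∧ ψ) ≡ φ)) = 1/5 ∧ 1 = 1/5

1/5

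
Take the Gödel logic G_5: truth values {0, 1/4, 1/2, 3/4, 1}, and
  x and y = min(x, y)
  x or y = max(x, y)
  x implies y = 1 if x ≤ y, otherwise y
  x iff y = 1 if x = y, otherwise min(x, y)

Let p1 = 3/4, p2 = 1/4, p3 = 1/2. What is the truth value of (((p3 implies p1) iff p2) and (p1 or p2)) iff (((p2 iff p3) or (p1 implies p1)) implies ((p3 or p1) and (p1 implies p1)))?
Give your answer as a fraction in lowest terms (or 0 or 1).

1/4

p3 implies p1 = 1/2 implies 3/4 = 1
(p3 implies p1) iff p2 = 1 iff 1/4 = 1/4
p1 or p2 = 3/4 or 1/4 = 3/4
((p3 implies p1) iff p2) and (p1 or p2) = 1/4 and 3/4 = 1/4
p2 iff p3 = 1/4 iff 1/2 = 1/4
p1 implies p1 = 3/4 implies 3/4 = 1
(p2 iff p3) or (p1 implies p1) = 1/4 or 1 = 1
p3 or p1 = 1/2 or 3/4 = 3/4
p1 implies p1 = 3/4 implies 3/4 = 1
(p3 or p1) and (p1 implies p1) = 3/4 and 1 = 3/4
((p2 iff p3) or (p1 implies p1)) implies ((p3 or p1) and (p1 implies p1)) = 1 implies 3/4 = 3/4
(((p3 implies p1) iff p2) and (p1 or p2)) iff (((p2 iff p3) or (p1 implies p1)) implies ((p3 or p1) and (p1 implies p1))) = 1/4 iff 3/4 = 1/4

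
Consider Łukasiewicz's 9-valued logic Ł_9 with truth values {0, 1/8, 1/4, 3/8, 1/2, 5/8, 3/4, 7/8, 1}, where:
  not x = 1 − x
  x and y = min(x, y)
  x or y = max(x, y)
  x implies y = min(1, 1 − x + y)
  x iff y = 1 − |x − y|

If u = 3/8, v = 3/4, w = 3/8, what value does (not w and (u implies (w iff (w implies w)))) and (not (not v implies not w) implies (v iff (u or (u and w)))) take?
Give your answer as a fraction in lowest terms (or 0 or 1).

5/8

not w = not 3/8 = 5/8
w implies w = 3/8 implies 3/8 = 1
w iff (w implies w) = 3/8 iff 1 = 3/8
u implies (w iff (w implies w)) = 3/8 implies 3/8 = 1
not w and (u implies (w iff (w implies w))) = 5/8 and 1 = 5/8
not v = not 3/4 = 1/4
not w = not 3/8 = 5/8
not v implies not w = 1/4 implies 5/8 = 1
not (not v implies not w) = not 1 = 0
u and w = 3/8 and 3/8 = 3/8
u or (u and w) = 3/8 or 3/8 = 3/8
v iff (u or (u and w)) = 3/4 iff 3/8 = 5/8
not (not v implies not w) implies (v iff (u or (u and w))) = 0 implies 5/8 = 1
(not w and (u implies (w iff (w implies w)))) and (not (not v implies not w) implies (v iff (u or (u and w)))) = 5/8 and 1 = 5/8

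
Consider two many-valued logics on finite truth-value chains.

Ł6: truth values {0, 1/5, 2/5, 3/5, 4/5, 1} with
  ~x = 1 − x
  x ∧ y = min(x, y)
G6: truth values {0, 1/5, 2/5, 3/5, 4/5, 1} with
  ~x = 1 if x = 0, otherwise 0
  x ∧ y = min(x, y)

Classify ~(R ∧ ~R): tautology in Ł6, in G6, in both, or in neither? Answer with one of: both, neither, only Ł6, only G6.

only G6

In Ł6: at R = 1/5 the value is 4/5 — not a tautology.
In G6: every assignment gives 1 — tautology.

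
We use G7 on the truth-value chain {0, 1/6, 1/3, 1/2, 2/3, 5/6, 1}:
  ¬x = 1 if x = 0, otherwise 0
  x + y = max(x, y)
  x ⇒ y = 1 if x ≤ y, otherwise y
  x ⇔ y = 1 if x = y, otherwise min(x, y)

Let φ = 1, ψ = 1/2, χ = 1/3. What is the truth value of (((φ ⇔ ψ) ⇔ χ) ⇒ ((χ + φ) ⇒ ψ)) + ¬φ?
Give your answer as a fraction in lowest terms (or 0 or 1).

φ ⇔ ψ = 1 ⇔ 1/2 = 1/2
(φ ⇔ ψ) ⇔ χ = 1/2 ⇔ 1/3 = 1/3
χ + φ = 1/3 + 1 = 1
(χ + φ) ⇒ ψ = 1 ⇒ 1/2 = 1/2
((φ ⇔ ψ) ⇔ χ) ⇒ ((χ + φ) ⇒ ψ) = 1/3 ⇒ 1/2 = 1
¬φ = ¬1 = 0
(((φ ⇔ ψ) ⇔ χ) ⇒ ((χ + φ) ⇒ ψ)) + ¬φ = 1 + 0 = 1

1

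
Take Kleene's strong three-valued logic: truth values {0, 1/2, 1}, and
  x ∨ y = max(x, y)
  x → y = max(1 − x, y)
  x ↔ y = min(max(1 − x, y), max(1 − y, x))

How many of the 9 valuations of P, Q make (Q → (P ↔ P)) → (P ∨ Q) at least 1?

5

P = 0, Q = 0 ↦ 0  <
P = 0, Q = 1/2 ↦ 1/2  <
P = 0, Q = 1 ↦ 1  ≥
P = 1/2, Q = 0 ↦ 1/2  <
P = 1/2, Q = 1/2 ↦ 1/2  <
P = 1/2, Q = 1 ↦ 1  ≥
P = 1, Q = 0 ↦ 1  ≥
P = 1, Q = 1/2 ↦ 1  ≥
P = 1, Q = 1 ↦ 1  ≥
So 5 of the 9 assignments meet the threshold.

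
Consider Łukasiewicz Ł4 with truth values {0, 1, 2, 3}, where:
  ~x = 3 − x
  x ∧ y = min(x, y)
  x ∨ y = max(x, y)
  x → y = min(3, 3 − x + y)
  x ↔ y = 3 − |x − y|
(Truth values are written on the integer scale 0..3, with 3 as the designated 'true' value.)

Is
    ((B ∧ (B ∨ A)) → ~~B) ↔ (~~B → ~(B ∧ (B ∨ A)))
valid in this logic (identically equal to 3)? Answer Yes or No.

Counterexample: take A = 0, B = 2.
B ∨ A = 2 ∨ 0 = 2
B ∧ (B ∨ A) = 2 ∧ 2 = 2
~B = ~2 = 1
~~B = ~1 = 2
(B ∧ (B ∨ A)) → ~~B = 2 → 2 = 3
~B = ~2 = 1
~~B = ~1 = 2
B ∨ A = 2 ∨ 0 = 2
B ∧ (B ∨ A) = 2 ∧ 2 = 2
~(B ∧ (B ∨ A)) = ~2 = 1
~~B → ~(B ∧ (B ∨ A)) = 2 → 1 = 2
((B ∧ (B ∨ A)) → ~~B) ↔ (~~B → ~(B ∧ (B ∨ A))) = 3 ↔ 2 = 2
This gives 2 ≠ 3.

No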